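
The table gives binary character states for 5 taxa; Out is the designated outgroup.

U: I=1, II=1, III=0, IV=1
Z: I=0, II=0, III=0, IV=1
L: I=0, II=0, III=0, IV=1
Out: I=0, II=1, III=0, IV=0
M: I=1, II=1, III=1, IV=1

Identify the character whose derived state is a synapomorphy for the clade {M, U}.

Character polarity is set by the outgroup: the derived state is whichever differs from the outgroup's state, so for II the derived state is '0', and for the remaining characters it is '1'.
I (derived state '1') is shared by M and U — a synapomorphy uniting that clade.
II (derived state '0') is shared by L and Z — a synapomorphy uniting that clade.
III: derived state '1' in M only — an autapomorphy, so it tells us nothing about relationships among taxa.
IV (derived state '1') is shared by all ingroup taxa — unites the whole ingroup.
Most parsimonious ingroup topology: ((L,Z),(U,M)).
The clade {M, U} is supported by I: its derived state '1' occurs in exactly those taxa and in no other taxon (including the outgroup).

I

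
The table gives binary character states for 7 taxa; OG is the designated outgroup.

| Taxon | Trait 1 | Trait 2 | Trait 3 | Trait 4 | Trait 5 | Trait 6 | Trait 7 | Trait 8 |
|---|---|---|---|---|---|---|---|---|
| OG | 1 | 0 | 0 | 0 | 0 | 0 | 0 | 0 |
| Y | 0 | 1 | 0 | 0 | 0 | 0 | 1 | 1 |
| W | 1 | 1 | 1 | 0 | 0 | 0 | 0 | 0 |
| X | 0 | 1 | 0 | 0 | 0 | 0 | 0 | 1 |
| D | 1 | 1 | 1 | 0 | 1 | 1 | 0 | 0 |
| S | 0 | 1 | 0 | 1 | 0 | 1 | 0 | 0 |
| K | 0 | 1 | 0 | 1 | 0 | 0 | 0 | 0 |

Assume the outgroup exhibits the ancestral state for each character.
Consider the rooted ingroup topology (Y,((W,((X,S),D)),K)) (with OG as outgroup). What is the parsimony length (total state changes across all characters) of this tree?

Map each character onto (Y,((W,((X,S),D)),K)) (rooted by OG) and count the minimum state changes it requires (Fitch parsimony):
Trait 1: 3; Trait 2: 1; Trait 3: 2; Trait 4: 2; Trait 5: 1; Trait 6: 2; Trait 7: 1; Trait 8: 2.
Total tree length = 14.

14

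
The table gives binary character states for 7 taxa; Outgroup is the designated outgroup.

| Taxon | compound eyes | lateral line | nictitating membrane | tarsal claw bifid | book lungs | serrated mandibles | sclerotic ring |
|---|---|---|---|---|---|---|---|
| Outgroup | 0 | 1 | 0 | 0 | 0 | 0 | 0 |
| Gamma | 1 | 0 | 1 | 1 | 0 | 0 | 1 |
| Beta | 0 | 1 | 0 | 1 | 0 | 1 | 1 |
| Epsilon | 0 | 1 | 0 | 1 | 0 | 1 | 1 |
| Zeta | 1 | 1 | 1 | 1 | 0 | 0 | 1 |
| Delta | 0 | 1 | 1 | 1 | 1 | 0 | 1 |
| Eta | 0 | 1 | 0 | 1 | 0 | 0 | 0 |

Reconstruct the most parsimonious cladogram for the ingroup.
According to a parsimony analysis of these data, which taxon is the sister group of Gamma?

Zeta

Character polarity is set by the outgroup: the derived state is whichever differs from the outgroup's state, so for lateral line the derived state is '0', and for the remaining characters it is '1'.
compound eyes: derived state '1' in Gamma and Zeta only — synapomorphy for {Gamma, Zeta}.
lateral line: derived state '0' in Gamma only — an autapomorphy, so it tells us nothing about relationships among taxa.
nictitating membrane: derived state '1' in Delta, Gamma, and Zeta only — synapomorphy for {Delta, Gamma, Zeta}.
tarsal claw bifid (derived state '1') is shared by all ingroup taxa — unites the whole ingroup.
book lungs (derived state '1') is unique to Delta (autapomorphy; uninformative for grouping).
serrated mandibles (derived state '1') is shared by Beta and Epsilon — a synapomorphy uniting that clade.
sclerotic ring (derived state '1') is shared by Beta, Delta, Epsilon, Gamma, and Zeta — a synapomorphy uniting that clade.
Most parsimonious ingroup topology: ((((Gamma,Zeta),Delta),(Beta,Epsilon)),Eta).
Gamma and Zeta form a cherry on this tree, so they are sister taxa.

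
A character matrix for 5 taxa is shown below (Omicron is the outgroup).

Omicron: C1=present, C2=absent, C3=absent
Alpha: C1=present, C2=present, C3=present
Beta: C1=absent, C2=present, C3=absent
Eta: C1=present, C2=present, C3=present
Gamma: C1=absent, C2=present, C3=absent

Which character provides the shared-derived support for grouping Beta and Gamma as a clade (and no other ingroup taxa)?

C1

Character polarity is set by the outgroup: the derived state is whichever differs from the outgroup's state, so for C1 the derived state is 'absent', and for the remaining characters it is 'present'.
Only Beta and Gamma show the derived state 'absent' for C1, supporting them as a clade.
All ingroup taxa share the derived state 'present' for C2; it defines the ingroup but does not resolve relationships within it.
C3: derived state 'present' in Alpha and Eta only — synapomorphy for {Alpha, Eta}.
Most parsimonious ingroup topology: ((Alpha,Eta),(Beta,Gamma)).
The clade {Beta, Gamma} is supported by C1: its derived state 'absent' occurs in exactly those taxa and in no other taxon (including the outgroup).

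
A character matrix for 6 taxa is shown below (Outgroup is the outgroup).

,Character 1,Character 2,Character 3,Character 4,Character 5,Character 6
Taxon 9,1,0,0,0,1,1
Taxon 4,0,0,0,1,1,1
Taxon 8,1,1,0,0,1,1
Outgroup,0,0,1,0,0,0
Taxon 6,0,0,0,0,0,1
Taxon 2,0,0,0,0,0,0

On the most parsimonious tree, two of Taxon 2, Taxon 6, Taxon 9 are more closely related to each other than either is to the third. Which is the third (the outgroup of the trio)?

Taxon 2

Character polarity is set by the outgroup: the derived state is whichever differs from the outgroup's state, so for Character 3 the derived state is '0', and for the remaining characters it is '1'.
Character 1 (derived state '1') is shared by Taxon 8 and Taxon 9 — a synapomorphy uniting that clade.
Character 2: derived state '1' in Taxon 8 only — an autapomorphy, so it tells us nothing about relationships among taxa.
Character 3 (derived state '0') is shared by all ingroup taxa — unites the whole ingroup.
Character 4 (derived state '1') is unique to Taxon 4 (autapomorphy; uninformative for grouping).
Only Taxon 4, Taxon 8, and Taxon 9 show the derived state '1' for Character 5, supporting them as a clade.
Only Taxon 4, Taxon 6, Taxon 8, and Taxon 9 show the derived state '1' for Character 6, supporting them as a clade.
Most parsimonious ingroup topology: ((Taxon 6,((Taxon 8,Taxon 9),Taxon 4)),Taxon 2).
Taxon 6 and Taxon 9 share a more recent common ancestor with each other than either does with Taxon 2, so Taxon 2 is the least closely related of the three.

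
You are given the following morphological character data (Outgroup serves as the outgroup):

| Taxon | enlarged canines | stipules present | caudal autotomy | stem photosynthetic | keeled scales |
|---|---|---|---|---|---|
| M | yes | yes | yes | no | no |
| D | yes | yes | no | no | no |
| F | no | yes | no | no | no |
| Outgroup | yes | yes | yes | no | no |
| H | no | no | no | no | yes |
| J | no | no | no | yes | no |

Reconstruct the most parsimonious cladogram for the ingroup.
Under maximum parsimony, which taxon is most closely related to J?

H

Character polarity is set by the outgroup: the derived state is whichever differs from the outgroup's state, so for enlarged canines, stipules present, caudal autotomy the derived state is 'no', and for the remaining characters it is 'yes'.
enlarged canines (derived state 'no') is shared by F, H, and J — a synapomorphy uniting that clade.
Only H and J show the derived state 'no' for stipules present, supporting them as a clade.
Only D, F, H, and J show the derived state 'no' for caudal autotomy, supporting them as a clade.
stem photosynthetic (derived state 'yes') is unique to J (autapomorphy; uninformative for grouping).
keeled scales: derived state 'yes' in H only — an autapomorphy, so it tells us nothing about relationships among taxa.
Most parsimonious ingroup topology: ((((H,J),F),D),M).
J and H form a cherry on this tree, so they are sister taxa.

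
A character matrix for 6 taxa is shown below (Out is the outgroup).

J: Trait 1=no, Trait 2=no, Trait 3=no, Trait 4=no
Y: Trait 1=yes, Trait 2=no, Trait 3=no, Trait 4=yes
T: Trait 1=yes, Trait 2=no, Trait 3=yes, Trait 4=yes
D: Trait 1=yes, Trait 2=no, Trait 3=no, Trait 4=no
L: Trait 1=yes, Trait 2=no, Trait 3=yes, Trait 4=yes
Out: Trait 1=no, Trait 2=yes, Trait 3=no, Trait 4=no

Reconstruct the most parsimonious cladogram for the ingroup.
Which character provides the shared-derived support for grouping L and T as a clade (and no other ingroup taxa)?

Character polarity is set by the outgroup: the derived state is whichever differs from the outgroup's state, so for Trait 2 the derived state is 'no', and for the remaining characters it is 'yes'.
Trait 1: derived state 'yes' in D, L, T, and Y only — synapomorphy for {D, L, T, Y}.
Trait 2 (derived state 'no') is shared by all ingroup taxa — unites the whole ingroup.
Trait 3: derived state 'yes' in L and T only — synapomorphy for {L, T}.
Trait 4: derived state 'yes' in L, T, and Y only — synapomorphy for {L, T, Y}.
Most parsimonious ingroup topology: (J,(((T,L),Y),D)).
The clade {L, T} is supported by Trait 3: its derived state 'yes' occurs in exactly those taxa and in no other taxon (including the outgroup).

Trait 3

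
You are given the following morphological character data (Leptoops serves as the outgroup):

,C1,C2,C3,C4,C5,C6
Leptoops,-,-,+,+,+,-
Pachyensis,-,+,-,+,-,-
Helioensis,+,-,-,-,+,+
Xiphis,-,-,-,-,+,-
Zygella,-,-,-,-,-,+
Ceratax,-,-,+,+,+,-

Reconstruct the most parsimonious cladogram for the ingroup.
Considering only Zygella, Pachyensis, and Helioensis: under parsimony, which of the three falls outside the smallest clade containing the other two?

Pachyensis

Character polarity is set by the outgroup: the derived state is whichever differs from the outgroup's state, so for C3, C4, C5 the derived state is '-', and for the remaining characters it is '+'.
C1 (derived state '+') is unique to Helioensis (autapomorphy; uninformative for grouping).
C2: derived state '+' in Pachyensis only — an autapomorphy, so it tells us nothing about relationships among taxa.
Only Helioensis, Pachyensis, Xiphis, and Zygella show the derived state '-' for C3, supporting them as a clade.
C4 (derived state '-') is shared by Helioensis, Xiphis, and Zygella — a synapomorphy uniting that clade.
C5 (state '-') occurs in Pachyensis and Zygella but conflicts with the nesting implied by the other characters — most parsimoniously interpreted as homoplasy.
Only Helioensis and Zygella show the derived state '+' for C6, supporting them as a clade.
Most parsimonious ingroup topology: ((Pachyensis,((Helioensis,Zygella),Xiphis)),Ceratax).
Zygella and Helioensis share a more recent common ancestor with each other than either does with Pachyensis, so Pachyensis is the least closely related of the three.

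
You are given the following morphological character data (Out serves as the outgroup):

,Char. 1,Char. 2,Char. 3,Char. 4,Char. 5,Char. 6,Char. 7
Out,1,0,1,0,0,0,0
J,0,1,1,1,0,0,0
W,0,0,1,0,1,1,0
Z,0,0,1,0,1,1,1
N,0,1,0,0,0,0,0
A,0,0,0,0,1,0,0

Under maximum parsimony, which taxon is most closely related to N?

J

Character polarity is set by the outgroup: the derived state is whichever differs from the outgroup's state, so for Char. 1, Char. 3 the derived state is '0', and for the remaining characters it is '1'.
Char. 1 (derived state '0') is shared by all ingroup taxa — unites the whole ingroup.
Char. 2 (derived state '1') is shared by J and N — a synapomorphy uniting that clade.
Char. 3 groups A and N, which is incompatible with the clades supported by the remaining characters; treating it as convergent (homoplasy) costs fewer steps than any alternative tree.
Char. 4 (derived state '1') is unique to J (autapomorphy; uninformative for grouping).
Char. 5: derived state '1' in A, W, and Z only — synapomorphy for {A, W, Z}.
Char. 6 (derived state '1') is shared by W and Z — a synapomorphy uniting that clade.
Char. 7 (derived state '1') is unique to Z (autapomorphy; uninformative for grouping).
Most parsimonious ingroup topology: ((J,N),((W,Z),A)).
N and J form a cherry on this tree, so they are sister taxa.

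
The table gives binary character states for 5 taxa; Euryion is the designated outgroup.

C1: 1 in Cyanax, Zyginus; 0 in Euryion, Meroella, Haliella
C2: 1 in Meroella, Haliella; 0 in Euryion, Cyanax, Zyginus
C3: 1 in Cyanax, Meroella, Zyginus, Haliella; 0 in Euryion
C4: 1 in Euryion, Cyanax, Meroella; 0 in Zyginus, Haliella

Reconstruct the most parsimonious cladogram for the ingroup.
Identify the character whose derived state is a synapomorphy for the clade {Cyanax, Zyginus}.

C1

Character polarity is set by the outgroup: the derived state is whichever differs from the outgroup's state, so for C4 the derived state is '0', and for the remaining characters it is '1'.
Only Cyanax and Zyginus show the derived state '1' for C1, supporting them as a clade.
C2 (derived state '1') is shared by Haliella and Meroella — a synapomorphy uniting that clade.
All ingroup taxa share the derived state '1' for C3; it defines the ingroup but does not resolve relationships within it.
C4 (state '0') occurs in Haliella and Zyginus but conflicts with the nesting implied by the other characters — most parsimoniously interpreted as homoplasy.
Most parsimonious ingroup topology: ((Cyanax,Zyginus),(Meroella,Haliella)).
The clade {Cyanax, Zyginus} is supported by C1: its derived state '1' occurs in exactly those taxa and in no other taxon (including the outgroup).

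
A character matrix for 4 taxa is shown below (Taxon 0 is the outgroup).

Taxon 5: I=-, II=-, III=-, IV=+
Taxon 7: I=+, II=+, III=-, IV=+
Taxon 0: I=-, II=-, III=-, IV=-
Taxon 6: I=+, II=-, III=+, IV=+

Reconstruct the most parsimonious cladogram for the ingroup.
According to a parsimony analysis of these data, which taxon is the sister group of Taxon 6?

Taxon 7

The outgroup has state '-' for every character, so '+' is the derived state throughout.
I: derived state '+' in Taxon 6 and Taxon 7 only — synapomorphy for {Taxon 6, Taxon 7}.
II: derived state '+' in Taxon 7 only — an autapomorphy, so it tells us nothing about relationships among taxa.
III (derived state '+') is unique to Taxon 6 (autapomorphy; uninformative for grouping).
IV (derived state '+') is shared by all ingroup taxa — unites the whole ingroup.
Most parsimonious ingroup topology: (Taxon 5,(Taxon 7,Taxon 6)).
Taxon 6 and Taxon 7 form a cherry on this tree, so they are sister taxa.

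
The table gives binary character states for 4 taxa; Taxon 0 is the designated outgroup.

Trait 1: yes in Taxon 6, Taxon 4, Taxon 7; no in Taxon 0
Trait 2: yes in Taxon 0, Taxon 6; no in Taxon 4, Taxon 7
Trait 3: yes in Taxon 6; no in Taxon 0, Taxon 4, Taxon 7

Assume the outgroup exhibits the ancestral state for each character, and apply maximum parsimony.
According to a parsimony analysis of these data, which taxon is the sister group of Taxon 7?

Character polarity is set by the outgroup: the derived state is whichever differs from the outgroup's state, so for Trait 2 the derived state is 'no', and for the remaining characters it is 'yes'.
All ingroup taxa share the derived state 'yes' for Trait 1; it defines the ingroup but does not resolve relationships within it.
Only Taxon 4 and Taxon 7 show the derived state 'no' for Trait 2, supporting them as a clade.
Trait 3 (derived state 'yes') is unique to Taxon 6 (autapomorphy; uninformative for grouping).
Most parsimonious ingroup topology: (Taxon 6,(Taxon 4,Taxon 7)).
Taxon 7 and Taxon 4 form a cherry on this tree, so they are sister taxa.

Taxon 4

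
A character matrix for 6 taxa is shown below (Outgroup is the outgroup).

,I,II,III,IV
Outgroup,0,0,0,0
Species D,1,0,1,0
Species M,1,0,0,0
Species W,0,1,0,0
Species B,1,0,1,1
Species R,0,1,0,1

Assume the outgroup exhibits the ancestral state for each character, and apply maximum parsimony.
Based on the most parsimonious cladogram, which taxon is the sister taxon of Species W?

Species R

The outgroup has state '0' for every character, so '1' is the derived state throughout.
I: derived state '1' in Species B, Species D, and Species M only — synapomorphy for {Species B, Species D, Species M}.
Only Species R and Species W show the derived state '1' for II, supporting them as a clade.
III (derived state '1') is shared by Species B and Species D — a synapomorphy uniting that clade.
IV (state '1') occurs in Species B and Species R but conflicts with the nesting implied by the other characters — most parsimoniously interpreted as homoplasy.
Most parsimonious ingroup topology: (((Species D,Species B),Species M),(Species W,Species R)).
Species W and Species R form a cherry on this tree, so they are sister taxa.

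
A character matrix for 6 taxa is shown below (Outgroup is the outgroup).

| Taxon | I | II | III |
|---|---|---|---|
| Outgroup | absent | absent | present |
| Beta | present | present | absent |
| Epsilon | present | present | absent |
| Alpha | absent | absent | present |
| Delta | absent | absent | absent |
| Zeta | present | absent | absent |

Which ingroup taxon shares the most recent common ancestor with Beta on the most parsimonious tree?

Epsilon

Character polarity is set by the outgroup: the derived state is whichever differs from the outgroup's state, so for III the derived state is 'absent', and for the remaining characters it is 'present'.
Only Beta, Epsilon, and Zeta show the derived state 'present' for I, supporting them as a clade.
Only Beta and Epsilon show the derived state 'present' for II, supporting them as a clade.
Only Beta, Delta, Epsilon, and Zeta show the derived state 'absent' for III, supporting them as a clade.
Most parsimonious ingroup topology: ((((Beta,Epsilon),Zeta),Delta),Alpha).
Beta and Epsilon form a cherry on this tree, so they are sister taxa.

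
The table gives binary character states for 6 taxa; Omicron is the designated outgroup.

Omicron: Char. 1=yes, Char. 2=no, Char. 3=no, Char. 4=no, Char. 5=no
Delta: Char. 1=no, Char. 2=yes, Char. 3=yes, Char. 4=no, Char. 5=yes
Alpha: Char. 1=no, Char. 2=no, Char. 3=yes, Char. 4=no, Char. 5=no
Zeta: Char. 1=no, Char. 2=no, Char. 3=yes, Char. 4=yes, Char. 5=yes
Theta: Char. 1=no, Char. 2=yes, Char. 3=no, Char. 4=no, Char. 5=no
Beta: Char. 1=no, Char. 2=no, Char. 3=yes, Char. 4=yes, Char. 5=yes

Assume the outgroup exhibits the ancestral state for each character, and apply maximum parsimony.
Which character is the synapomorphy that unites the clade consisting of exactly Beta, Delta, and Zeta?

Character polarity is set by the outgroup: the derived state is whichever differs from the outgroup's state, so for Char. 1 the derived state is 'no', and for the remaining characters it is 'yes'.
Char. 1 (derived state 'no') is shared by all ingroup taxa — unites the whole ingroup.
Char. 2 (state 'yes') occurs in Delta and Theta but conflicts with the nesting implied by the other characters — most parsimoniously interpreted as homoplasy.
Char. 3 (derived state 'yes') is shared by Alpha, Beta, Delta, and Zeta — a synapomorphy uniting that clade.
Char. 4 (derived state 'yes') is shared by Beta and Zeta — a synapomorphy uniting that clade.
Char. 5 (derived state 'yes') is shared by Beta, Delta, and Zeta — a synapomorphy uniting that clade.
Most parsimonious ingroup topology: (((Delta,(Zeta,Beta)),Alpha),Theta).
The clade {Beta, Delta, Zeta} is supported by Char. 5: its derived state 'yes' occurs in exactly those taxa and in no other taxon (including the outgroup).

Char. 5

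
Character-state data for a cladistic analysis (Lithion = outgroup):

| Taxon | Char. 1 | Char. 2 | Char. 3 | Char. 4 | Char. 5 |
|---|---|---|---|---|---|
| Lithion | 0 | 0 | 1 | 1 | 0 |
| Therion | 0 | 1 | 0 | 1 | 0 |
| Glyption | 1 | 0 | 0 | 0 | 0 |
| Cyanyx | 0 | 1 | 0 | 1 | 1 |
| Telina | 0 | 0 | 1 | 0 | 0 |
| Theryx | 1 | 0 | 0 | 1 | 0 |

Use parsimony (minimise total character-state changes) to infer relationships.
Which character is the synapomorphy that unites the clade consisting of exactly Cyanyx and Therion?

Char. 2

Character polarity is set by the outgroup: the derived state is whichever differs from the outgroup's state, so for Char. 3, Char. 4 the derived state is '0', and for the remaining characters it is '1'.
Char. 1: derived state '1' in Glyption and Theryx only — synapomorphy for {Glyption, Theryx}.
Char. 2 (derived state '1') is shared by Cyanyx and Therion — a synapomorphy uniting that clade.
Char. 3: derived state '0' in Cyanyx, Glyption, Therion, and Theryx only — synapomorphy for {Cyanyx, Glyption, Therion, Theryx}.
Char. 4 groups Glyption and Telina, which is incompatible with the clades supported by the remaining characters; treating it as convergent (homoplasy) costs fewer steps than any alternative tree.
Char. 5: derived state '1' in Cyanyx only — an autapomorphy, so it tells us nothing about relationships among taxa.
Most parsimonious ingroup topology: (((Therion,Cyanyx),(Glyption,Theryx)),Telina).
The clade {Cyanyx, Therion} is supported by Char. 2: its derived state '1' occurs in exactly those taxa and in no other taxon (including the outgroup).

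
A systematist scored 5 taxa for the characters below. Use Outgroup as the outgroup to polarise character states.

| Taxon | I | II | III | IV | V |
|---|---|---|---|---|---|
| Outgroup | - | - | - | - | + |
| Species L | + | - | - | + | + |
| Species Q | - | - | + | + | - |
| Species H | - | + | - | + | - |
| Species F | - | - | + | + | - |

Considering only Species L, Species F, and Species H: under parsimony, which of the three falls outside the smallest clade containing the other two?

Character polarity is set by the outgroup: the derived state is whichever differs from the outgroup's state, so for V the derived state is '-', and for the remaining characters it is '+'.
I (derived state '+') is unique to Species L (autapomorphy; uninformative for grouping).
II (derived state '+') is unique to Species H (autapomorphy; uninformative for grouping).
Only Species F and Species Q show the derived state '+' for III, supporting them as a clade.
IV (derived state '+') is shared by all ingroup taxa — unites the whole ingroup.
V (derived state '-') is shared by Species F, Species H, and Species Q — a synapomorphy uniting that clade.
Most parsimonious ingroup topology: (Species L,((Species Q,Species F),Species H)).
Species H and Species F share a more recent common ancestor with each other than either does with Species L, so Species L is the least closely related of the three.

Species L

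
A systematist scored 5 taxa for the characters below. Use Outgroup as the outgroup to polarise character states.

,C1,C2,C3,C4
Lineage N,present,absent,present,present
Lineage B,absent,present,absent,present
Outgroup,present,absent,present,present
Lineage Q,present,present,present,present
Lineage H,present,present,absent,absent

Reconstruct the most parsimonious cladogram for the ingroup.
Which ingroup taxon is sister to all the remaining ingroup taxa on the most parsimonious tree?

Lineage N

Character polarity is set by the outgroup: the derived state is whichever differs from the outgroup's state, so for C1, C3, C4 the derived state is 'absent', and for the remaining characters it is 'present'.
C1 (derived state 'absent') is unique to Lineage B (autapomorphy; uninformative for grouping).
C2 (derived state 'present') is shared by Lineage B, Lineage H, and Lineage Q — a synapomorphy uniting that clade.
Only Lineage B and Lineage H show the derived state 'absent' for C3, supporting them as a clade.
C4: derived state 'absent' in Lineage H only — an autapomorphy, so it tells us nothing about relationships among taxa.
Most parsimonious ingroup topology: (Lineage N,((Lineage B,Lineage H),Lineage Q)).
Lineage N is sister to the clade containing all other ingroup taxa, so it is the earliest-diverging (most basal) ingroup lineage.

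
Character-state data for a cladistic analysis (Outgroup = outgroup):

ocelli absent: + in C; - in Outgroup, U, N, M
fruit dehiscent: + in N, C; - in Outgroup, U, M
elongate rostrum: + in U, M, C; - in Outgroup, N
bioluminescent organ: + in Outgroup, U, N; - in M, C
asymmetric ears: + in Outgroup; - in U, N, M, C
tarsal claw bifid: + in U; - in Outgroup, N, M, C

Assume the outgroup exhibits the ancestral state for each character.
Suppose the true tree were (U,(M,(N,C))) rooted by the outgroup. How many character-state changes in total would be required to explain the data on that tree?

Map each character onto (U,(M,(N,C))) (rooted by Outgroup) and count the minimum state changes it requires (Fitch parsimony):
ocelli absent: 1; fruit dehiscent: 1; elongate rostrum: 2; bioluminescent organ: 2; asymmetric ears: 1; tarsal claw bifid: 1.
Total tree length = 8.

8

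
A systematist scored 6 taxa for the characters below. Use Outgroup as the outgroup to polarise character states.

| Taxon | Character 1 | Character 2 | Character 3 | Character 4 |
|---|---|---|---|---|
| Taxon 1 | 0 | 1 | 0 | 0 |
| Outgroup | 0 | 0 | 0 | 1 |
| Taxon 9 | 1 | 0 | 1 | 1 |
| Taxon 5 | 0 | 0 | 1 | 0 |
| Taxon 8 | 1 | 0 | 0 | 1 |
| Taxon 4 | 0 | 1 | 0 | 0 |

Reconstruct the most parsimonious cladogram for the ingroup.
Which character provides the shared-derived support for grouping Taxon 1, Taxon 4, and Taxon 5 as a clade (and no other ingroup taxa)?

Character 4

Character polarity is set by the outgroup: the derived state is whichever differs from the outgroup's state, so for Character 4 the derived state is '0', and for the remaining characters it is '1'.
Character 1: derived state '1' in Taxon 8 and Taxon 9 only — synapomorphy for {Taxon 8, Taxon 9}.
Character 2 (derived state '1') is shared by Taxon 1 and Taxon 4 — a synapomorphy uniting that clade.
Character 3 groups Taxon 5 and Taxon 9, which is incompatible with the clades supported by the remaining characters; treating it as convergent (homoplasy) costs fewer steps than any alternative tree.
Character 4 (derived state '0') is shared by Taxon 1, Taxon 4, and Taxon 5 — a synapomorphy uniting that clade.
Most parsimonious ingroup topology: (((Taxon 1,Taxon 4),Taxon 5),(Taxon 9,Taxon 8)).
The clade {Taxon 1, Taxon 4, Taxon 5} is supported by Character 4: its derived state '0' occurs in exactly those taxa and in no other taxon (including the outgroup).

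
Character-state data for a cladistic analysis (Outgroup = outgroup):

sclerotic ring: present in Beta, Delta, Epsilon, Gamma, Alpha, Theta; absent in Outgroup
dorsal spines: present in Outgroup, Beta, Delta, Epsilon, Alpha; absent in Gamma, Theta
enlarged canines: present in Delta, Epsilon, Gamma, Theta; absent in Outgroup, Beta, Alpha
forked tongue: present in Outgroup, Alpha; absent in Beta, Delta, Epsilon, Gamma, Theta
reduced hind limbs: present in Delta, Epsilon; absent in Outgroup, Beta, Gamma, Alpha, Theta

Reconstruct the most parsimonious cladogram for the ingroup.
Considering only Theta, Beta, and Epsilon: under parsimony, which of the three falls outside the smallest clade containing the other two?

Beta

Character polarity is set by the outgroup: the derived state is whichever differs from the outgroup's state, so for dorsal spines, forked tongue the derived state is 'absent', and for the remaining characters it is 'present'.
sclerotic ring (derived state 'present') is shared by all ingroup taxa — unites the whole ingroup.
dorsal spines (derived state 'absent') is shared by Gamma and Theta — a synapomorphy uniting that clade.
enlarged canines: derived state 'present' in Delta, Epsilon, Gamma, and Theta only — synapomorphy for {Delta, Epsilon, Gamma, Theta}.
forked tongue: derived state 'absent' in Beta, Delta, Epsilon, Gamma, and Theta only — synapomorphy for {Beta, Delta, Epsilon, Gamma, Theta}.
Only Delta and Epsilon show the derived state 'present' for reduced hind limbs, supporting them as a clade.
Most parsimonious ingroup topology: ((Beta,((Delta,Epsilon),(Gamma,Theta))),Alpha).
Epsilon and Theta share a more recent common ancestor with each other than either does with Beta, so Beta is the least closely related of the three.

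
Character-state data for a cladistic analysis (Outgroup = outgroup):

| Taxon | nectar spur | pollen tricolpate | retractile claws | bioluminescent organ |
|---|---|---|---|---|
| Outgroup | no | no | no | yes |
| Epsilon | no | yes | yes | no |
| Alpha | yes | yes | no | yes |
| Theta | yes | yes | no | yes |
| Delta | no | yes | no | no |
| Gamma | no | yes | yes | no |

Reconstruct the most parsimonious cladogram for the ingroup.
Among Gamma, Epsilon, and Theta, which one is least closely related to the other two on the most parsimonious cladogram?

Theta

Character polarity is set by the outgroup: the derived state is whichever differs from the outgroup's state, so for bioluminescent organ the derived state is 'no', and for the remaining characters it is 'yes'.
Only Alpha and Theta show the derived state 'yes' for nectar spur, supporting them as a clade.
All ingroup taxa share the derived state 'yes' for pollen tricolpate; it defines the ingroup but does not resolve relationships within it.
Only Epsilon and Gamma show the derived state 'yes' for retractile claws, supporting them as a clade.
bioluminescent organ: derived state 'no' in Delta, Epsilon, and Gamma only — synapomorphy for {Delta, Epsilon, Gamma}.
Most parsimonious ingroup topology: (((Epsilon,Gamma),Delta),(Alpha,Theta)).
Gamma and Epsilon share a more recent common ancestor with each other than either does with Theta, so Theta is the least closely related of the three.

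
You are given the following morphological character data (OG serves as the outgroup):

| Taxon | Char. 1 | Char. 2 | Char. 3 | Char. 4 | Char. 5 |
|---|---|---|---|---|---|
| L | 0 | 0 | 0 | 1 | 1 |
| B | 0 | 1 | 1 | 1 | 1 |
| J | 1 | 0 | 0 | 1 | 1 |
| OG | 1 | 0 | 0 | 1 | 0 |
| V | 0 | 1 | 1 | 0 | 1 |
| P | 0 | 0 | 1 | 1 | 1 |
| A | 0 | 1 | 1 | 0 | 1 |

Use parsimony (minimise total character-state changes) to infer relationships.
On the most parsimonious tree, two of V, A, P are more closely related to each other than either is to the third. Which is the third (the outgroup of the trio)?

P

Character polarity is set by the outgroup: the derived state is whichever differs from the outgroup's state, so for Char. 1, Char. 4 the derived state is '0', and for the remaining characters it is '1'.
Char. 1 (derived state '0') is shared by A, B, L, P, and V — a synapomorphy uniting that clade.
Char. 2: derived state '1' in A, B, and V only — synapomorphy for {A, B, V}.
Only A, B, P, and V show the derived state '1' for Char. 3, supporting them as a clade.
Char. 4: derived state '0' in A and V only — synapomorphy for {A, V}.
All ingroup taxa share the derived state '1' for Char. 5; it defines the ingroup but does not resolve relationships within it.
Most parsimonious ingroup topology: ((L,((B,(V,A)),P)),J).
A and V share a more recent common ancestor with each other than either does with P, so P is the least closely related of the three.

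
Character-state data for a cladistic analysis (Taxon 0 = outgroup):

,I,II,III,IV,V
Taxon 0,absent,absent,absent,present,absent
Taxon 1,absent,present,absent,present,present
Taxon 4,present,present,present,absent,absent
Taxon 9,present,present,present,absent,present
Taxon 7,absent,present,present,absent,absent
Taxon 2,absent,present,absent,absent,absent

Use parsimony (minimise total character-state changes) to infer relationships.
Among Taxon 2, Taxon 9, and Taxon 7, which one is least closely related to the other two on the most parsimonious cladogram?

Taxon 2

Character polarity is set by the outgroup: the derived state is whichever differs from the outgroup's state, so for IV the derived state is 'absent', and for the remaining characters it is 'present'.
I: derived state 'present' in Taxon 4 and Taxon 9 only — synapomorphy for {Taxon 4, Taxon 9}.
All ingroup taxa share the derived state 'present' for II; it defines the ingroup but does not resolve relationships within it.
Only Taxon 4, Taxon 7, and Taxon 9 show the derived state 'present' for III, supporting them as a clade.
IV (derived state 'absent') is shared by Taxon 2, Taxon 4, Taxon 7, and Taxon 9 — a synapomorphy uniting that clade.
V groups Taxon 1 and Taxon 9, which is incompatible with the clades supported by the remaining characters; treating it as convergent (homoplasy) costs fewer steps than any alternative tree.
Most parsimonious ingroup topology: (Taxon 1,(((Taxon 4,Taxon 9),Taxon 7),Taxon 2)).
Taxon 7 and Taxon 9 share a more recent common ancestor with each other than either does with Taxon 2, so Taxon 2 is the least closely related of the three.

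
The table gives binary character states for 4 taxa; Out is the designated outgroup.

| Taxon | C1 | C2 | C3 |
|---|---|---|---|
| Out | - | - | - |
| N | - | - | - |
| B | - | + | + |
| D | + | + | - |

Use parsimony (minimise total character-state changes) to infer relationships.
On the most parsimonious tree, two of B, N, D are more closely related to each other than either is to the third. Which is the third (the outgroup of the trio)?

N

The outgroup has state '-' for every character, so '+' is the derived state throughout.
C1 (derived state '+') is unique to D (autapomorphy; uninformative for grouping).
Only B and D show the derived state '+' for C2, supporting them as a clade.
C3: derived state '+' in B only — an autapomorphy, so it tells us nothing about relationships among taxa.
Most parsimonious ingroup topology: (N,(B,D)).
D and B share a more recent common ancestor with each other than either does with N, so N is the least closely related of the three.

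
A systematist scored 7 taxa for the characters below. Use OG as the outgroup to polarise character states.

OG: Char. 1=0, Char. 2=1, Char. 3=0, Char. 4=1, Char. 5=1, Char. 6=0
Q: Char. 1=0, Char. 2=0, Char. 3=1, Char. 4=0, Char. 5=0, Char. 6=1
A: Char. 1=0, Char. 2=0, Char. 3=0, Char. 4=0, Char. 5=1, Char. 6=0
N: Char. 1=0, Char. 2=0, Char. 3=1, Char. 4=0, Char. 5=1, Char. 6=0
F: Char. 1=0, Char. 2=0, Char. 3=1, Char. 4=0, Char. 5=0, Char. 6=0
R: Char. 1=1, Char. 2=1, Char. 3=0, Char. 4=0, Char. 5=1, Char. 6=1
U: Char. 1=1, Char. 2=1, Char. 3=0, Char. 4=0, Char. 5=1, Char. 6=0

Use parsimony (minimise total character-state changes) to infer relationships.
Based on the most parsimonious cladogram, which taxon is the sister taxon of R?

U

Character polarity is set by the outgroup: the derived state is whichever differs from the outgroup's state, so for Char. 2, Char. 4, Char. 5 the derived state is '0', and for the remaining characters it is '1'.
Only R and U show the derived state '1' for Char. 1, supporting them as a clade.
Only A, F, N, and Q show the derived state '0' for Char. 2, supporting them as a clade.
Only F, N, and Q show the derived state '1' for Char. 3, supporting them as a clade.
All ingroup taxa share the derived state '0' for Char. 4; it defines the ingroup but does not resolve relationships within it.
Only F and Q show the derived state '0' for Char. 5, supporting them as a clade.
Char. 6 groups Q and R, which is incompatible with the clades supported by the remaining characters; treating it as convergent (homoplasy) costs fewer steps than any alternative tree.
Most parsimonious ingroup topology: ((((Q,F),N),A),(R,U)).
R and U form a cherry on this tree, so they are sister taxa.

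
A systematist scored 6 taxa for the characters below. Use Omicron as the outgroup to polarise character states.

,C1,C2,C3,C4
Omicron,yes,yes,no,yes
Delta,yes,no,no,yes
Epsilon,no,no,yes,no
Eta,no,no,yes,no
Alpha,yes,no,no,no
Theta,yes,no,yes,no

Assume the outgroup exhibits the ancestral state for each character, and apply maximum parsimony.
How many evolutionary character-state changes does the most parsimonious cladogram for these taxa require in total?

4

Character polarity is set by the outgroup: the derived state is whichever differs from the outgroup's state, so for C1, C2, C4 the derived state is 'no', and for the remaining characters it is 'yes'.
C1: derived state 'no' in Epsilon and Eta only — synapomorphy for {Epsilon, Eta}.
All ingroup taxa share the derived state 'no' for C2; it defines the ingroup but does not resolve relationships within it.
C3: derived state 'yes' in Epsilon, Eta, and Theta only — synapomorphy for {Epsilon, Eta, Theta}.
C4 (derived state 'no') is shared by Alpha, Epsilon, Eta, and Theta — a synapomorphy uniting that clade.
Most parsimonious ingroup topology: (Delta,(((Epsilon,Eta),Theta),Alpha)).
Changes per character on this tree: C1: 1; C2: 1; C3: 1; C4: 1.
Total = 4.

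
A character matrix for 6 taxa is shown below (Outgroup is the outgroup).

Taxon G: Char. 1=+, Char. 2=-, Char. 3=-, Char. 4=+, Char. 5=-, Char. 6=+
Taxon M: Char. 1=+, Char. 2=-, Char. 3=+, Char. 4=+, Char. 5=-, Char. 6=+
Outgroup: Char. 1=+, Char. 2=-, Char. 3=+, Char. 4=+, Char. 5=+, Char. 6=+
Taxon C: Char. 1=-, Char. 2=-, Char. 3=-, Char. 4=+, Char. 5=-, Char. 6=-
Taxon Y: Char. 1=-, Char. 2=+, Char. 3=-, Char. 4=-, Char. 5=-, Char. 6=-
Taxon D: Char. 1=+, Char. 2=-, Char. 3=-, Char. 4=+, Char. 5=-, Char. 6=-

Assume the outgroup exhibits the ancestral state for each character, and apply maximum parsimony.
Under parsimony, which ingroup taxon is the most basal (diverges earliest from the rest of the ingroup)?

Character polarity is set by the outgroup: the derived state is whichever differs from the outgroup's state, so for Char. 1, Char. 3, Char. 4, Char. 5, Char. 6 the derived state is '-', and for the remaining characters it is '+'.
Only Taxon C and Taxon Y show the derived state '-' for Char. 1, supporting them as a clade.
Char. 2 (derived state '+') is unique to Taxon Y (autapomorphy; uninformative for grouping).
Char. 3: derived state '-' in Taxon C, Taxon D, Taxon G, and Taxon Y only — synapomorphy for {Taxon C, Taxon D, Taxon G, Taxon Y}.
Char. 4 (derived state '-') is unique to Taxon Y (autapomorphy; uninformative for grouping).
All ingroup taxa share the derived state '-' for Char. 5; it defines the ingroup but does not resolve relationships within it.
Only Taxon C, Taxon D, and Taxon Y show the derived state '-' for Char. 6, supporting them as a clade.
Most parsimonious ingroup topology: (Taxon M,((Taxon D,(Taxon Y,Taxon C)),Taxon G)).
Taxon M is sister to the clade containing all other ingroup taxa, so it is the earliest-diverging (most basal) ingroup lineage.

Taxon M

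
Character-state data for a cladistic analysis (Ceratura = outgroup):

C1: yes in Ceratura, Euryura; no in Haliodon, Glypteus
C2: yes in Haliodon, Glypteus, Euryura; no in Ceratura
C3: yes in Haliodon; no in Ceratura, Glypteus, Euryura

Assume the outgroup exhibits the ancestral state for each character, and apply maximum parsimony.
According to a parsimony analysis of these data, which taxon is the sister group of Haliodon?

Glypteus

Character polarity is set by the outgroup: the derived state is whichever differs from the outgroup's state, so for C1 the derived state is 'no', and for the remaining characters it is 'yes'.
C1: derived state 'no' in Glypteus and Haliodon only — synapomorphy for {Glypteus, Haliodon}.
C2 (derived state 'yes') is shared by all ingroup taxa — unites the whole ingroup.
C3 (derived state 'yes') is unique to Haliodon (autapomorphy; uninformative for grouping).
Most parsimonious ingroup topology: ((Haliodon,Glypteus),Euryura).
Haliodon and Glypteus form a cherry on this tree, so they are sister taxa.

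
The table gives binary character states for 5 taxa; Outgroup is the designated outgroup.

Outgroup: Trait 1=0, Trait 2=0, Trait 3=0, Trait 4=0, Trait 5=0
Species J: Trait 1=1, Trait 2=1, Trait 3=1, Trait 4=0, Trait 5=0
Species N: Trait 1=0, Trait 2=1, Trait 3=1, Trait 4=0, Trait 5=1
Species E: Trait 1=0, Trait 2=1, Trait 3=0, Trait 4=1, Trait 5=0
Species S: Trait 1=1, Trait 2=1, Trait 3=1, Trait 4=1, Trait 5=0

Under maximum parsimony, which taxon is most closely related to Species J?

The outgroup has state '0' for every character, so '1' is the derived state throughout.
Trait 1: derived state '1' in Species J and Species S only — synapomorphy for {Species J, Species S}.
Trait 2 (derived state '1') is shared by all ingroup taxa — unites the whole ingroup.
Only Species J, Species N, and Species S show the derived state '1' for Trait 3, supporting them as a clade.
Trait 4 groups Species E and Species S, which is incompatible with the clades supported by the remaining characters; treating it as convergent (homoplasy) costs fewer steps than any alternative tree.
Trait 5: derived state '1' in Species N only — an autapomorphy, so it tells us nothing about relationships among taxa.
Most parsimonious ingroup topology: (((Species J,Species S),Species N),Species E).
Species J and Species S form a cherry on this tree, so they are sister taxa.

Species S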